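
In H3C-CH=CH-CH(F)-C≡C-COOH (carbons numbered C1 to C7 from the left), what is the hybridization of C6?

sp

C6: 2 σ bonds, plus two π bonds — 2 electron domains, sp.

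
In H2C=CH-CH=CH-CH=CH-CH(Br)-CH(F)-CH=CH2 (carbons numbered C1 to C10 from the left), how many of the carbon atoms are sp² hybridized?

C1: sp2 ✓
C2: sp2 ✓
C3: sp2 ✓
C4: sp2 ✓
C5: sp2 ✓
C6: sp2 ✓
C7: sp3
C8: sp3
C9: sp2 ✓
C10: sp2 ✓
C1, C2, C3, C4, C5, C6, C9, C10 → 8 sp2 carbons.

8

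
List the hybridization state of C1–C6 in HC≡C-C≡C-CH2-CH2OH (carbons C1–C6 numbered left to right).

C1 is sp: 2 σ bonds, plus two π bonds, 2 electron-density regions.
C2: 2 σ bonds, plus two π bonds; 2 regions of electron density → sp.
C3 — 2 σ bonds, plus two π bonds. Steric number 2, so sp.
C4 (2 σ bonds, plus two π bonds) has steric number 2: sp.
C5 (4 σ bonds) has steric number 4: sp3.
C6 has 4 σ bonds: steric number 4 → sp3.

C1 sp, C2 sp, C3 sp, C4 sp, C5 sp3, C6 sp3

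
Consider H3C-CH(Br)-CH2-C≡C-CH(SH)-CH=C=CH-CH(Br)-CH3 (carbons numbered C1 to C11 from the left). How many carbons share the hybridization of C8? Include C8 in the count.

3

C8 is sp (two π bonds).
C1: sp3
C2: sp3
C3: sp3
C4: sp ✓
C5: sp ✓
C6: sp3
C7: sp2
C8: sp ✓
C9: sp2
C10: sp3
C11: sp3
3 carbons are sp.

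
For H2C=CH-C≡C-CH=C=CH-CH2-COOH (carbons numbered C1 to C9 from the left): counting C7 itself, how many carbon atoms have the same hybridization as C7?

C7 is sp2 (one π bond).
C1: sp2 ✓
C2: sp2 ✓
C3: sp
C4: sp
C5: sp2 ✓
C6: sp
C7: sp2 ✓
C8: sp3
C9: sp2 ✓
5 carbons are sp2.

5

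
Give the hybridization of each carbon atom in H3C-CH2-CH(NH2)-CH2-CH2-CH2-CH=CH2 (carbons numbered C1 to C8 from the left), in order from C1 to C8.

C1 sp3, C2 sp3, C3 sp3, C4 sp3, C5 sp3, C6 sp3, C7 sp2, C8 sp2

C1 is sp3: 4 σ bonds, 4 electron-density regions.
C2 carries 4 σ bonds, giving a steric number of 4, so it is sp3.
C3 is sp3: 4 σ bonds, 4 electron-density regions.
C4 is sp3: 4 σ bonds, 4 electron-density regions.
C5 carries 4 σ bonds, giving a steric number of 4, so it is sp3.
C6: 4 σ bonds — 4 electron domains, sp3.
C7 carries 3 σ bonds, plus one π bond, giving a steric number of 3, so it is sp2.
C8 has 3 σ bonds, plus one π bond: steric number 3 → sp2.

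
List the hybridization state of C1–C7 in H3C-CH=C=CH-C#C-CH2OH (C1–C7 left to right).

C1 sp3, C2 sp2, C3 sp, C4 sp2, C5 sp, C6 sp, C7 sp3

C1 (4 σ bonds) has steric number 4: sp3.
C2 — 3 σ bonds, plus one π bond. Steric number 3, so sp2.
C3: 2 σ bonds, plus two π bonds — 2 electron domains, sp.
C4 has 3 σ bonds, plus one π bond: steric number 3 → sp2.
C5 is sp: 2 σ bonds, plus two π bonds, 2 electron-density regions.
C6 is sp: 2 σ bonds, plus two π bonds, 2 electron-density regions.
C7 — 4 σ bonds. Steric number 4, so sp3.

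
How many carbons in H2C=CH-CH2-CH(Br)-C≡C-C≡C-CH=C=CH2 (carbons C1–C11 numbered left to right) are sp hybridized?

C1: sp2
C2: sp2
C3: sp3
C4: sp3
C5: sp ✓
C6: sp ✓
C7: sp ✓
C8: sp ✓
C9: sp2
C10: sp ✓
C11: sp2
C5, C6, C7, C8, C10 → 5 sp carbons.

5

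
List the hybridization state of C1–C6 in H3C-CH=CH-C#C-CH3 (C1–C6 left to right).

C1 is sp3: 4 σ bonds, 4 electron-density regions.
C2 has 3 σ bonds, plus one π bond: steric number 3 → sp2.
C3: 3 σ bonds, plus one π bond — 3 electron domains, sp2.
C4 carries 2 σ bonds, plus two π bonds, giving a steric number of 2, so it is sp.
C5 is sp: 2 σ bonds, plus two π bonds, 2 electron-density regions.
C6 (4 σ bonds) has steric number 4: sp3.

C1 sp3, C2 sp2, C3 sp2, C4 sp, C5 sp, C6 sp3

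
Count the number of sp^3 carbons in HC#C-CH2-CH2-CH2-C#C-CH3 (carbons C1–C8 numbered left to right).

4

C1: sp
C2: sp
C3: sp3 ✓
C4: sp3 ✓
C5: sp3 ✓
C6: sp
C7: sp
C8: sp3 ✓
C3, C4, C5, C8 → 4 sp3 carbons.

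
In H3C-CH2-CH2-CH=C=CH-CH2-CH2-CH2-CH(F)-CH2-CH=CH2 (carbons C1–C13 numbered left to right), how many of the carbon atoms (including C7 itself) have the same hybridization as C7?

8

C7 is sp3 (only σ bonds).
C1: sp3 ✓
C2: sp3 ✓
C3: sp3 ✓
C4: sp2
C5: sp
C6: sp2
C7: sp3 ✓
C8: sp3 ✓
C9: sp3 ✓
C10: sp3 ✓
C11: sp3 ✓
C12: sp2
C13: sp2
8 carbons are sp3.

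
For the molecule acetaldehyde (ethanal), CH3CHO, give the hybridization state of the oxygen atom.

sp²

The oxygen atom: 1 σ bond and 2 lone pairs, plus one π bond — 3 electron domains, sp2.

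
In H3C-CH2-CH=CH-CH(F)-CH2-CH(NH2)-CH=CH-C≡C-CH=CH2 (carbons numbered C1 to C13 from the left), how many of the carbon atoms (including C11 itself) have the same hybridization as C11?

C11 is sp (two π bonds).
C1: sp3
C2: sp3
C3: sp2
C4: sp2
C5: sp3
C6: sp3
C7: sp3
C8: sp2
C9: sp2
C10: sp ✓
C11: sp ✓
C12: sp2
C13: sp2
2 carbons are sp.

2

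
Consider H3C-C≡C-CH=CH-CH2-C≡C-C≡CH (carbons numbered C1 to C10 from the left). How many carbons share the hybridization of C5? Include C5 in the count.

C5 is sp2 (one π bond).
C1: sp3
C2: sp
C3: sp
C4: sp2 ✓
C5: sp2 ✓
C6: sp3
C7: sp
C8: sp
C9: sp
C10: sp
2 carbons are sp2.

2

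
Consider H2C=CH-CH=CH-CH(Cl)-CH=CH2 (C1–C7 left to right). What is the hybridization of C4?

C4 (3 σ bonds, plus one π bond) has steric number 3: sp2.

sp²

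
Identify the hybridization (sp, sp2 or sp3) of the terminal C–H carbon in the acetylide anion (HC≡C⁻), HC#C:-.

The terminal C–H carbon — 2 σ bonds, plus two π bonds. Steric number 2, so sp.

sp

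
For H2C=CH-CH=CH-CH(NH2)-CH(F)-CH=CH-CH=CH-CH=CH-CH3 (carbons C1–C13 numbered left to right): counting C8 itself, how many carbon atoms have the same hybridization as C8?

10

C8 is sp2 (one π bond).
C1: sp2 ✓
C2: sp2 ✓
C3: sp2 ✓
C4: sp2 ✓
C5: sp3
C6: sp3
C7: sp2 ✓
C8: sp2 ✓
C9: sp2 ✓
C10: sp2 ✓
C11: sp2 ✓
C12: sp2 ✓
C13: sp3
10 carbons are sp2.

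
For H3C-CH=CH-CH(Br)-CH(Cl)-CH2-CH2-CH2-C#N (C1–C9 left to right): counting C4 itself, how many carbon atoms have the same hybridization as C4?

C4 is sp3 (only σ bonds).
C1: sp3 ✓
C2: sp2
C3: sp2
C4: sp3 ✓
C5: sp3 ✓
C6: sp3 ✓
C7: sp3 ✓
C8: sp3 ✓
C9: sp
6 carbons are sp3.

6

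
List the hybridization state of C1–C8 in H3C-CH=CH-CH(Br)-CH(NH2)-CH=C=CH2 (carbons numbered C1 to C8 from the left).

C1 sp3, C2 sp2, C3 sp2, C4 sp3, C5 sp3, C6 sp2, C7 sp, C8 sp2

C1 (4 σ bonds) has steric number 4: sp3.
C2 — 3 σ bonds, plus one π bond. Steric number 3, so sp2.
C3 — 3 σ bonds, plus one π bond. Steric number 3, so sp2.
C4 is sp3: 4 σ bonds, 4 electron-density regions.
C5: 4 σ bonds; 4 regions of electron density → sp3.
C6 is sp2: 3 σ bonds, plus one π bond, 3 electron-density regions.
C7 — 2 σ bonds, plus two π bonds. Steric number 2, so sp.
C8: 3 σ bonds, plus one π bond; 3 regions of electron density → sp2.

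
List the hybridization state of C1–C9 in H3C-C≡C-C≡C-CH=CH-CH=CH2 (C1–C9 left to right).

C1 has 4 σ bonds: steric number 4 → sp3.
C2 — 2 σ bonds, plus two π bonds. Steric number 2, so sp.
C3 (2 σ bonds, plus two π bonds) has steric number 2: sp.
C4 carries 2 σ bonds, plus two π bonds, giving a steric number of 2, so it is sp.
C5: 2 σ bonds, plus two π bonds; 2 regions of electron density → sp.
C6: 3 σ bonds, plus one π bond — 3 electron domains, sp2.
C7 is sp2: 3 σ bonds, plus one π bond, 3 electron-density regions.
C8: 3 σ bonds, plus one π bond; 3 regions of electron density → sp2.
C9 carries 3 σ bonds, plus one π bond, giving a steric number of 3, so it is sp2.

C1 sp3, C2 sp, C3 sp, C4 sp, C5 sp, C6 sp2, C7 sp2, C8 sp2, C9 sp2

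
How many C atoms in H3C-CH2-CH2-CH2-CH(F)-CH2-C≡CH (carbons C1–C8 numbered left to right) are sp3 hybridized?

6

C1: sp3 ✓
C2: sp3 ✓
C3: sp3 ✓
C4: sp3 ✓
C5: sp3 ✓
C6: sp3 ✓
C7: sp
C8: sp
C1, C2, C3, C4, C5, C6 → 6 sp3 carbons.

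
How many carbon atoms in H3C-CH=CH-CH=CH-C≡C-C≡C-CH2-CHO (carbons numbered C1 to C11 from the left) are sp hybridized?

4

C1: sp3
C2: sp2
C3: sp2
C4: sp2
C5: sp2
C6: sp ✓
C7: sp ✓
C8: sp ✓
C9: sp ✓
C10: sp3
C11: sp2
C6, C7, C8, C9 → 4 sp carbons.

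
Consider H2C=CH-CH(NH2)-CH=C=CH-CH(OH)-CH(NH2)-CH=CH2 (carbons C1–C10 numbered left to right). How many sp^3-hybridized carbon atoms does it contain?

C1: sp2
C2: sp2
C3: sp3 ✓
C4: sp2
C5: sp
C6: sp2
C7: sp3 ✓
C8: sp3 ✓
C9: sp2
C10: sp2
C3, C7, C8 → 3 sp3 carbons.

3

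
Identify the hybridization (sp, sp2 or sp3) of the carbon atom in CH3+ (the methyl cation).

Three σ bonds to H, empty p orbital → sp2, trigonal planar.

sp²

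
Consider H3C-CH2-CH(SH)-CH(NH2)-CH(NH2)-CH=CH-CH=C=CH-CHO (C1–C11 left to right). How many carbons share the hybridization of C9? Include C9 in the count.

1

C9 is sp (two π bonds).
C1: sp3
C2: sp3
C3: sp3
C4: sp3
C5: sp3
C6: sp2
C7: sp2
C8: sp2
C9: sp ✓
C10: sp2
C11: sp2
1 carbon is sp.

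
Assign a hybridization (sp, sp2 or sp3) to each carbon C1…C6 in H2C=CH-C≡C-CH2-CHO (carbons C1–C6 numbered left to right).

C1 carries 3 σ bonds, plus one π bond, giving a steric number of 3, so it is sp2.
C2 has 3 σ bonds, plus one π bond: steric number 3 → sp2.
C3: 2 σ bonds, plus two π bonds — 2 electron domains, sp.
C4 has 2 σ bonds, plus two π bonds: steric number 2 → sp.
C5 — 4 σ bonds. Steric number 4, so sp3.
C6: 3 σ bonds, plus one π bond — 3 electron domains, sp2.

C1 sp2, C2 sp2, C3 sp, C4 sp, C5 sp3, C6 sp2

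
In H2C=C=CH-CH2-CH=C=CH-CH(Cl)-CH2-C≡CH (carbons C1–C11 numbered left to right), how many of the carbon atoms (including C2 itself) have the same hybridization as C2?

C2 is sp (two π bonds).
C1: sp2
C2: sp ✓
C3: sp2
C4: sp3
C5: sp2
C6: sp ✓
C7: sp2
C8: sp3
C9: sp3
C10: sp ✓
C11: sp ✓
4 carbons are sp.

4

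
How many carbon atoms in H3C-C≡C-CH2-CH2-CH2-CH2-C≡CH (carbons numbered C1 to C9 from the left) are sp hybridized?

4

C1: sp3
C2: sp ✓
C3: sp ✓
C4: sp3
C5: sp3
C6: sp3
C7: sp3
C8: sp ✓
C9: sp ✓
C2, C3, C8, C9 → 4 sp carbons.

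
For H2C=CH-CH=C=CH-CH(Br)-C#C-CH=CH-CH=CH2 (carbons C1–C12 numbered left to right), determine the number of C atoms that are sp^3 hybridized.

C1: sp2
C2: sp2
C3: sp2
C4: sp
C5: sp2
C6: sp3 ✓
C7: sp
C8: sp
C9: sp2
C10: sp2
C11: sp2
C12: sp2
C6 → 1 sp3 carbon.

1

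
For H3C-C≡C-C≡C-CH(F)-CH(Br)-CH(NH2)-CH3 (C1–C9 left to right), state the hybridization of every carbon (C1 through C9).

C1 carries 4 σ bonds, giving a steric number of 4, so it is sp3.
C2: 2 σ bonds, plus two π bonds — 2 electron domains, sp.
C3 is sp: 2 σ bonds, plus two π bonds, 2 electron-density regions.
C4 (2 σ bonds, plus two π bonds) has steric number 2: sp.
C5 carries 2 σ bonds, plus two π bonds, giving a steric number of 2, so it is sp.
C6: 4 σ bonds — 4 electron domains, sp3.
C7 — 4 σ bonds. Steric number 4, so sp3.
C8 (4 σ bonds) has steric number 4: sp3.
C9: 4 σ bonds — 4 electron domains, sp3.

C1 sp3, C2 sp, C3 sp, C4 sp, C5 sp, C6 sp3, C7 sp3, C8 sp3, C9 sp3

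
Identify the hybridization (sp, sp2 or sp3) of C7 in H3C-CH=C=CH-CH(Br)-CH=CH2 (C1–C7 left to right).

C7 is sp2: 3 σ bonds, plus one π bond, 3 electron-density regions.

sp^2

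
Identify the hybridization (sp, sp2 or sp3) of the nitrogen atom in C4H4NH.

N has three σ bonds; its lone pair occupies the p orbital and is part of the aromatic π system, so N is sp2 (not the sp3 a naive steric count of 4 would give).

sp²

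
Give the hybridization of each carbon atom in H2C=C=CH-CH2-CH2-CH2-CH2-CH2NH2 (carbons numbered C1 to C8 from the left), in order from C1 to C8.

C1 sp2, C2 sp, C3 sp2, C4 sp3, C5 sp3, C6 sp3, C7 sp3, C8 sp3

C1 carries 3 σ bonds, plus one π bond, giving a steric number of 3, so it is sp2.
C2 carries 2 σ bonds, plus two π bonds, giving a steric number of 2, so it is sp.
C3: 3 σ bonds, plus one π bond — 3 electron domains, sp2.
C4: 4 σ bonds — 4 electron domains, sp3.
C5 has 4 σ bonds: steric number 4 → sp3.
C6 — 4 σ bonds. Steric number 4, so sp3.
C7 carries 4 σ bonds, giving a steric number of 4, so it is sp3.
C8 has 4 σ bonds: steric number 4 → sp3.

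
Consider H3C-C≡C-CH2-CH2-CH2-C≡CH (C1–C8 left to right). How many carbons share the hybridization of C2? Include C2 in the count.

4

C2 is sp (two π bonds).
C1: sp3
C2: sp ✓
C3: sp ✓
C4: sp3
C5: sp3
C6: sp3
C7: sp ✓
C8: sp ✓
4 carbons are sp.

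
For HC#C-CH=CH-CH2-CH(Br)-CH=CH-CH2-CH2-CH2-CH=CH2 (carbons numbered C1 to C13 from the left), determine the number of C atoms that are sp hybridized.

C1: sp ✓
C2: sp ✓
C3: sp2
C4: sp2
C5: sp3
C6: sp3
C7: sp2
C8: sp2
C9: sp3
C10: sp3
C11: sp3
C12: sp2
C13: sp2
C1, C2 → 2 sp carbons.

2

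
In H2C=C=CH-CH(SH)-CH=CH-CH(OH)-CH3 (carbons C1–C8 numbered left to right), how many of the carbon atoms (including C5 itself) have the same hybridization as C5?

C5 is sp2 (one π bond).
C1: sp2 ✓
C2: sp
C3: sp2 ✓
C4: sp3
C5: sp2 ✓
C6: sp2 ✓
C7: sp3
C8: sp3
4 carbons are sp2.

4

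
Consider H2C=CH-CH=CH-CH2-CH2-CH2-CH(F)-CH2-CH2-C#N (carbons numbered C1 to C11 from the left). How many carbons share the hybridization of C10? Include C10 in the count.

6

C10 is sp3 (only σ bonds).
C1: sp2
C2: sp2
C3: sp2
C4: sp2
C5: sp3 ✓
C6: sp3 ✓
C7: sp3 ✓
C8: sp3 ✓
C9: sp3 ✓
C10: sp3 ✓
C11: sp
6 carbons are sp3.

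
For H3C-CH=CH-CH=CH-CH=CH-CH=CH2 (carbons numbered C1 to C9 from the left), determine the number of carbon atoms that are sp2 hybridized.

C1: sp3
C2: sp2 ✓
C3: sp2 ✓
C4: sp2 ✓
C5: sp2 ✓
C6: sp2 ✓
C7: sp2 ✓
C8: sp2 ✓
C9: sp2 ✓
C2, C3, C4, C5, C6, C7, C8, C9 → 8 sp2 carbons.

8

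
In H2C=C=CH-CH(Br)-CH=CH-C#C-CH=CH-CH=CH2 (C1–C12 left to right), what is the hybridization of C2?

C2 carries 2 σ bonds, plus two π bonds, giving a steric number of 2, so it is sp.

sp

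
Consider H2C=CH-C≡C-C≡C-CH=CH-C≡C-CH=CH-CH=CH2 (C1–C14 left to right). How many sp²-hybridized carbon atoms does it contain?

8

C1: sp2 ✓
C2: sp2 ✓
C3: sp
C4: sp
C5: sp
C6: sp
C7: sp2 ✓
C8: sp2 ✓
C9: sp
C10: sp
C11: sp2 ✓
C12: sp2 ✓
C13: sp2 ✓
C14: sp2 ✓
C1, C2, C7, C8, C11, C12, C13, C14 → 8 sp2 carbons.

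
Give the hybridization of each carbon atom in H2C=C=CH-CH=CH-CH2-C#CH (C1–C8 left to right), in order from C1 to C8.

C1 sp2, C2 sp, C3 sp2, C4 sp2, C5 sp2, C6 sp3, C7 sp, C8 sp

C1 (3 σ bonds, plus one π bond) has steric number 3: sp2.
C2 is sp: 2 σ bonds, plus two π bonds, 2 electron-density regions.
C3 — 3 σ bonds, plus one π bond. Steric number 3, so sp2.
C4 carries 3 σ bonds, plus one π bond, giving a steric number of 3, so it is sp2.
C5 (3 σ bonds, plus one π bond) has steric number 3: sp2.
C6 carries 4 σ bonds, giving a steric number of 4, so it is sp3.
C7: 2 σ bonds, plus two π bonds; 2 regions of electron density → sp.
C8: 2 σ bonds, plus two π bonds — 2 electron domains, sp.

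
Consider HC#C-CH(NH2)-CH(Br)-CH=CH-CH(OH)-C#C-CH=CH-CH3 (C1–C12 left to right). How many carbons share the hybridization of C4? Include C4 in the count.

4

C4 is sp3 (only σ bonds).
C1: sp
C2: sp
C3: sp3 ✓
C4: sp3 ✓
C5: sp2
C6: sp2
C7: sp3 ✓
C8: sp
C9: sp
C10: sp2
C11: sp2
C12: sp3 ✓
4 carbons are sp3.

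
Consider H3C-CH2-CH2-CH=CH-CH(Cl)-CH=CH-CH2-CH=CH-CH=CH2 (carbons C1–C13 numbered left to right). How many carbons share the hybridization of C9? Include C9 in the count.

5

C9 is sp3 (only σ bonds).
C1: sp3 ✓
C2: sp3 ✓
C3: sp3 ✓
C4: sp2
C5: sp2
C6: sp3 ✓
C7: sp2
C8: sp2
C9: sp3 ✓
C10: sp2
C11: sp2
C12: sp2
C13: sp2
5 carbons are sp3.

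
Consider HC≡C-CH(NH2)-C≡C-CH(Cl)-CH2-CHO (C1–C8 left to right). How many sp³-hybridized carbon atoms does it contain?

C1: sp
C2: sp
C3: sp3 ✓
C4: sp
C5: sp
C6: sp3 ✓
C7: sp3 ✓
C8: sp2
C3, C6, C7 → 3 sp3 carbons.

3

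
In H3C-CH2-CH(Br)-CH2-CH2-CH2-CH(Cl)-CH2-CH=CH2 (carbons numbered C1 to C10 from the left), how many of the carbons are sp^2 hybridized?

2

C1: sp3
C2: sp3
C3: sp3
C4: sp3
C5: sp3
C6: sp3
C7: sp3
C8: sp3
C9: sp2 ✓
C10: sp2 ✓
C9, C10 → 2 sp2 carbons.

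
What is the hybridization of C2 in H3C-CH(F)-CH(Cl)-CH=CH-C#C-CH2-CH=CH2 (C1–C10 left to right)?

C2 is sp3: 4 σ bonds, 4 electron-density regions.

sp³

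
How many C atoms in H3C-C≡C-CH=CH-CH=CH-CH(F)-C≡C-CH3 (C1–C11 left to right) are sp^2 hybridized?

4

C1: sp3
C2: sp
C3: sp
C4: sp2 ✓
C5: sp2 ✓
C6: sp2 ✓
C7: sp2 ✓
C8: sp3
C9: sp
C10: sp
C11: sp3
C4, C5, C6, C7 → 4 sp2 carbons.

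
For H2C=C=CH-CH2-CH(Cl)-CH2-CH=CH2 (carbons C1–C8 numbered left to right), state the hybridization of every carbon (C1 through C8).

C1 sp2, C2 sp, C3 sp2, C4 sp3, C5 sp3, C6 sp3, C7 sp2, C8 sp2

C1: 3 σ bonds, plus one π bond; 3 regions of electron density → sp2.
C2 is sp: 2 σ bonds, plus two π bonds, 2 electron-density regions.
C3 carries 3 σ bonds, plus one π bond, giving a steric number of 3, so it is sp2.
C4 carries 4 σ bonds, giving a steric number of 4, so it is sp3.
C5 has 4 σ bonds: steric number 4 → sp3.
C6 — 4 σ bonds. Steric number 4, so sp3.
C7 (3 σ bonds, plus one π bond) has steric number 3: sp2.
C8 carries 3 σ bonds, plus one π bond, giving a steric number of 3, so it is sp2.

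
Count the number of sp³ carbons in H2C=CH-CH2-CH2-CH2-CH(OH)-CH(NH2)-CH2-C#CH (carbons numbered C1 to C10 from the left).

6

C1: sp2
C2: sp2
C3: sp3 ✓
C4: sp3 ✓
C5: sp3 ✓
C6: sp3 ✓
C7: sp3 ✓
C8: sp3 ✓
C9: sp
C10: sp
C3, C4, C5, C6, C7, C8 → 6 sp3 carbons.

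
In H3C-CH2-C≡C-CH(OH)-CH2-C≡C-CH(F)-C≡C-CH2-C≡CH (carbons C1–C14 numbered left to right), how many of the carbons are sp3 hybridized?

6

C1: sp3 ✓
C2: sp3 ✓
C3: sp
C4: sp
C5: sp3 ✓
C6: sp3 ✓
C7: sp
C8: sp
C9: sp3 ✓
C10: sp
C11: sp
C12: sp3 ✓
C13: sp
C14: sp
C1, C2, C5, C6, C9, C12 → 6 sp3 carbons.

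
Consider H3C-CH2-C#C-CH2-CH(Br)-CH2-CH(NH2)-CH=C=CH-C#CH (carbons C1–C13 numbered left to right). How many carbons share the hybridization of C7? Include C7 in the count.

6

C7 is sp3 (only σ bonds).
C1: sp3 ✓
C2: sp3 ✓
C3: sp
C4: sp
C5: sp3 ✓
C6: sp3 ✓
C7: sp3 ✓
C8: sp3 ✓
C9: sp2
C10: sp
C11: sp2
C12: sp
C13: sp
6 carbons are sp3.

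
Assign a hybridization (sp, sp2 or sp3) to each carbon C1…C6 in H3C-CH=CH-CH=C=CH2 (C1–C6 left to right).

C1 sp3, C2 sp2, C3 sp2, C4 sp2, C5 sp, C6 sp2

C1 is sp3: 4 σ bonds, 4 electron-density regions.
C2 — 3 σ bonds, plus one π bond. Steric number 3, so sp2.
C3 carries 3 σ bonds, plus one π bond, giving a steric number of 3, so it is sp2.
C4 is sp2: 3 σ bonds, plus one π bond, 3 electron-density regions.
C5: 2 σ bonds, plus two π bonds; 2 regions of electron density → sp.
C6 has 3 σ bonds, plus one π bond: steric number 3 → sp2.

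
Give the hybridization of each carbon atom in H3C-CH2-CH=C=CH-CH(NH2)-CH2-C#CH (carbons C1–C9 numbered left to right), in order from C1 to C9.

C1 sp3, C2 sp3, C3 sp2, C4 sp, C5 sp2, C6 sp3, C7 sp3, C8 sp, C9 sp

C1: 4 σ bonds; 4 regions of electron density → sp3.
C2 — 4 σ bonds. Steric number 4, so sp3.
C3: 3 σ bonds, plus one π bond — 3 electron domains, sp2.
C4 — 2 σ bonds, plus two π bonds. Steric number 2, so sp.
C5 has 3 σ bonds, plus one π bond: steric number 3 → sp2.
C6: 4 σ bonds — 4 electron domains, sp3.
C7: 4 σ bonds — 4 electron domains, sp3.
C8: 2 σ bonds, plus two π bonds — 2 electron domains, sp.
C9 is sp: 2 σ bonds, plus two π bonds, 2 electron-density regions.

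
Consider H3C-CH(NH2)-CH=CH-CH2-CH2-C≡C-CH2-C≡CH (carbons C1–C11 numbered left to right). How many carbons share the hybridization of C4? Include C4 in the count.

C4 is sp2 (one π bond).
C1: sp3
C2: sp3
C3: sp2 ✓
C4: sp2 ✓
C5: sp3
C6: sp3
C7: sp
C8: sp
C9: sp3
C10: sp
C11: sp
2 carbons are sp2.

2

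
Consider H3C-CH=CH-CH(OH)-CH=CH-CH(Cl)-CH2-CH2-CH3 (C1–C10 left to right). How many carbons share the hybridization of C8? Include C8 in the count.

C8 is sp3 (only σ bonds).
C1: sp3 ✓
C2: sp2
C3: sp2
C4: sp3 ✓
C5: sp2
C6: sp2
C7: sp3 ✓
C8: sp3 ✓
C9: sp3 ✓
C10: sp3 ✓
6 carbons are sp3.

6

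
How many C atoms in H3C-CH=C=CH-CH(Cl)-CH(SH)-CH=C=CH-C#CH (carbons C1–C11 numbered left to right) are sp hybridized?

4

C1: sp3
C2: sp2
C3: sp ✓
C4: sp2
C5: sp3
C6: sp3
C7: sp2
C8: sp ✓
C9: sp2
C10: sp ✓
C11: sp ✓
C3, C8, C10, C11 → 4 sp carbons.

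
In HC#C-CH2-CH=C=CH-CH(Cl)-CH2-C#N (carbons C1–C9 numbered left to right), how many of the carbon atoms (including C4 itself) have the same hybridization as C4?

C4 is sp2 (one π bond).
C1: sp
C2: sp
C3: sp3
C4: sp2 ✓
C5: sp
C6: sp2 ✓
C7: sp3
C8: sp3
C9: sp
2 carbons are sp2.

2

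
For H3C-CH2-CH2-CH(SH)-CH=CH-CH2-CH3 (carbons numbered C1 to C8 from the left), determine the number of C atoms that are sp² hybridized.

2

C1: sp3
C2: sp3
C3: sp3
C4: sp3
C5: sp2 ✓
C6: sp2 ✓
C7: sp3
C8: sp3
C5, C6 → 2 sp2 carbons.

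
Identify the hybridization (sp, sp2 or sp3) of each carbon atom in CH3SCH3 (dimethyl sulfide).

Each carbon atom carries 4 σ bonds, giving a steric number of 4, so it is sp3.

sp3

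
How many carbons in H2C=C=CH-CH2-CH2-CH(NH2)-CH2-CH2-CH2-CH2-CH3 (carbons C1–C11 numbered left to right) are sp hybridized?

C1: sp2
C2: sp ✓
C3: sp2
C4: sp3
C5: sp3
C6: sp3
C7: sp3
C8: sp3
C9: sp3
C10: sp3
C11: sp3
C2 → 1 sp carbon.

1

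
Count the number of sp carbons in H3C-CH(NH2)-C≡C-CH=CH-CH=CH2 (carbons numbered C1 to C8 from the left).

C1: sp3
C2: sp3
C3: sp ✓
C4: sp ✓
C5: sp2
C6: sp2
C7: sp2
C8: sp2
C3, C4 → 2 sp carbons.

2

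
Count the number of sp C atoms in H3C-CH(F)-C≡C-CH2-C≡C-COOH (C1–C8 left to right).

C1: sp3
C2: sp3
C3: sp ✓
C4: sp ✓
C5: sp3
C6: sp ✓
C7: sp ✓
C8: sp2
C3, C4, C6, C7 → 4 sp carbons.

4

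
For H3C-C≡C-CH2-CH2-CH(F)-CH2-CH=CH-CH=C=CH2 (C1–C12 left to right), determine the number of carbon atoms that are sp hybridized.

3

C1: sp3
C2: sp ✓
C3: sp ✓
C4: sp3
C5: sp3
C6: sp3
C7: sp3
C8: sp2
C9: sp2
C10: sp2
C11: sp ✓
C12: sp2
C2, C3, C11 → 3 sp carbons.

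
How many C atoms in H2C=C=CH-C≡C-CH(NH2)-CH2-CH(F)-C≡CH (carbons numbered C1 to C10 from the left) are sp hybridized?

5

C1: sp2
C2: sp ✓
C3: sp2
C4: sp ✓
C5: sp ✓
C6: sp3
C7: sp3
C8: sp3
C9: sp ✓
C10: sp ✓
C2, C4, C5, C9, C10 → 5 sp carbons.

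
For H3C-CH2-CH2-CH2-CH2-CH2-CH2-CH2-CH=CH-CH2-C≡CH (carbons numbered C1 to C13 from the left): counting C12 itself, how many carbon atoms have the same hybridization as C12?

2

C12 is sp (two π bonds).
C1: sp3
C2: sp3
C3: sp3
C4: sp3
C5: sp3
C6: sp3
C7: sp3
C8: sp3
C9: sp2
C10: sp2
C11: sp3
C12: sp ✓
C13: sp ✓
2 carbons are sp.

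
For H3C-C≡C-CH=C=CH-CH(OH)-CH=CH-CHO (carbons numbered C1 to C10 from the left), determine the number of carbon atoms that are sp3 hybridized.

C1: sp3 ✓
C2: sp
C3: sp
C4: sp2
C5: sp
C6: sp2
C7: sp3 ✓
C8: sp2
C9: sp2
C10: sp2
C1, C7 → 2 sp3 carbons.

2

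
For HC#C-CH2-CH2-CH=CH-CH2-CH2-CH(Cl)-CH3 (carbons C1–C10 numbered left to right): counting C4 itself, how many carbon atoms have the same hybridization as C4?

C4 is sp3 (only σ bonds).
C1: sp
C2: sp
C3: sp3 ✓
C4: sp3 ✓
C5: sp2
C6: sp2
C7: sp3 ✓
C8: sp3 ✓
C9: sp3 ✓
C10: sp3 ✓
6 carbons are sp3.

6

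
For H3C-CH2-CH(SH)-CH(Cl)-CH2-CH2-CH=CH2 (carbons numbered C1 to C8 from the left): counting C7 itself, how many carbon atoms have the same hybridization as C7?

2

C7 is sp2 (one π bond).
C1: sp3
C2: sp3
C3: sp3
C4: sp3
C5: sp3
C6: sp3
C7: sp2 ✓
C8: sp2 ✓
2 carbons are sp2.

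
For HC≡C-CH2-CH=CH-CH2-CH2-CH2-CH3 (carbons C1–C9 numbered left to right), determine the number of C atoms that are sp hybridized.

2

C1: sp ✓
C2: sp ✓
C3: sp3
C4: sp2
C5: sp2
C6: sp3
C7: sp3
C8: sp3
C9: sp3
C1, C2 → 2 sp carbons.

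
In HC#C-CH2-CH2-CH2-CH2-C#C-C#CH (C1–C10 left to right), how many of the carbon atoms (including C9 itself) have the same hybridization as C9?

6

C9 is sp (two π bonds).
C1: sp ✓
C2: sp ✓
C3: sp3
C4: sp3
C5: sp3
C6: sp3
C7: sp ✓
C8: sp ✓
C9: sp ✓
C10: sp ✓
6 carbons are sp.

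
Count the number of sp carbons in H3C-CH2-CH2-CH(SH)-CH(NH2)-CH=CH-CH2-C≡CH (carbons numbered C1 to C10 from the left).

C1: sp3
C2: sp3
C3: sp3
C4: sp3
C5: sp3
C6: sp2
C7: sp2
C8: sp3
C9: sp ✓
C10: sp ✓
C9, C10 → 2 sp carbons.

2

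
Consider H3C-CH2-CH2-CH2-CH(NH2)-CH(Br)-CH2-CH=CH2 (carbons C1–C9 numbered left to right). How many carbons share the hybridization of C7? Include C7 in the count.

C7 is sp3 (only σ bonds).
C1: sp3 ✓
C2: sp3 ✓
C3: sp3 ✓
C4: sp3 ✓
C5: sp3 ✓
C6: sp3 ✓
C7: sp3 ✓
C8: sp2
C9: sp2
7 carbons are sp3.

7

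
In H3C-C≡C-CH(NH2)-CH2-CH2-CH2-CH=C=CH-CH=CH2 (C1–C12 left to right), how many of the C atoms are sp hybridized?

C1: sp3
C2: sp ✓
C3: sp ✓
C4: sp3
C5: sp3
C6: sp3
C7: sp3
C8: sp2
C9: sp ✓
C10: sp2
C11: sp2
C12: sp2
C2, C3, C9 → 3 sp carbons.

3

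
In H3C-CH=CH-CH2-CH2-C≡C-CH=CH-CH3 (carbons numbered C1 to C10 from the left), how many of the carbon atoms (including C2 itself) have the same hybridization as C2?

4

C2 is sp2 (one π bond).
C1: sp3
C2: sp2 ✓
C3: sp2 ✓
C4: sp3
C5: sp3
C6: sp
C7: sp
C8: sp2 ✓
C9: sp2 ✓
C10: sp3
4 carbons are sp2.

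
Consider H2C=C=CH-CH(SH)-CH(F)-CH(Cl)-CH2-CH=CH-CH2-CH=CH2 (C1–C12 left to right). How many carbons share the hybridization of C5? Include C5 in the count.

5

C5 is sp3 (only σ bonds).
C1: sp2
C2: sp
C3: sp2
C4: sp3 ✓
C5: sp3 ✓
C6: sp3 ✓
C7: sp3 ✓
C8: sp2
C9: sp2
C10: sp3 ✓
C11: sp2
C12: sp2
5 carbons are sp3.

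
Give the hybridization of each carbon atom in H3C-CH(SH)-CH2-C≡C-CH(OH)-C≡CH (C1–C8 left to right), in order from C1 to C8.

C1 has 4 σ bonds: steric number 4 → sp3.
C2 is sp3: 4 σ bonds, 4 electron-density regions.
C3: 4 σ bonds; 4 regions of electron density → sp3.
C4: 2 σ bonds, plus two π bonds; 2 regions of electron density → sp.
C5: 2 σ bonds, plus two π bonds — 2 electron domains, sp.
C6 (4 σ bonds) has steric number 4: sp3.
C7 has 2 σ bonds, plus two π bonds: steric number 2 → sp.
C8 carries 2 σ bonds, plus two π bonds, giving a steric number of 2, so it is sp.

C1 sp3, C2 sp3, C3 sp3, C4 sp, C5 sp, C6 sp3, C7 sp, C8 sp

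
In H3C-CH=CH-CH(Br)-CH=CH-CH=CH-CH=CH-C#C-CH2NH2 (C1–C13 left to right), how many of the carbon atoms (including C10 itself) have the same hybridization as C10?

8

C10 is sp2 (one π bond).
C1: sp3
C2: sp2 ✓
C3: sp2 ✓
C4: sp3
C5: sp2 ✓
C6: sp2 ✓
C7: sp2 ✓
C8: sp2 ✓
C9: sp2 ✓
C10: sp2 ✓
C11: sp
C12: sp
C13: sp3
8 carbons are sp2.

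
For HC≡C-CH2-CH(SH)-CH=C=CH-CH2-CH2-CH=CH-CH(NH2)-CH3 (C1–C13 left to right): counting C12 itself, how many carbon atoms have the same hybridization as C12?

C12 is sp3 (only σ bonds).
C1: sp
C2: sp
C3: sp3 ✓
C4: sp3 ✓
C5: sp2
C6: sp
C7: sp2
C8: sp3 ✓
C9: sp3 ✓
C10: sp2
C11: sp2
C12: sp3 ✓
C13: sp3 ✓
6 carbons are sp3.

6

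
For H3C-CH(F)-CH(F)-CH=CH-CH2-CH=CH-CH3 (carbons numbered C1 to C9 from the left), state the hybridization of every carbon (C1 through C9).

C1 sp3, C2 sp3, C3 sp3, C4 sp2, C5 sp2, C6 sp3, C7 sp2, C8 sp2, C9 sp3

C1 — 4 σ bonds. Steric number 4, so sp3.
C2 is sp3: 4 σ bonds, 4 electron-density regions.
C3: 4 σ bonds; 4 regions of electron density → sp3.
C4 (3 σ bonds, plus one π bond) has steric number 3: sp2.
C5: 3 σ bonds, plus one π bond; 3 regions of electron density → sp2.
C6 has 4 σ bonds: steric number 4 → sp3.
C7 — 3 σ bonds, plus one π bond. Steric number 3, so sp2.
C8: 3 σ bonds, plus one π bond; 3 regions of electron density → sp2.
C9: 4 σ bonds; 4 regions of electron density → sp3.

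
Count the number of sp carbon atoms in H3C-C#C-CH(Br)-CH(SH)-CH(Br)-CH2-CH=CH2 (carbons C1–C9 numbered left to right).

2

C1: sp3
C2: sp ✓
C3: sp ✓
C4: sp3
C5: sp3
C6: sp3
C7: sp3
C8: sp2
C9: sp2
C2, C3 → 2 sp carbons.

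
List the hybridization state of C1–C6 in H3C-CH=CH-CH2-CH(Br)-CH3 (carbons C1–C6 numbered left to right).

C1 sp3, C2 sp2, C3 sp2, C4 sp3, C5 sp3, C6 sp3

C1: 4 σ bonds — 4 electron domains, sp3.
C2: 3 σ bonds, plus one π bond; 3 regions of electron density → sp2.
C3 — 3 σ bonds, plus one π bond. Steric number 3, so sp2.
C4 — 4 σ bonds. Steric number 4, so sp3.
C5 (4 σ bonds) has steric number 4: sp3.
C6 has 4 σ bonds: steric number 4 → sp3.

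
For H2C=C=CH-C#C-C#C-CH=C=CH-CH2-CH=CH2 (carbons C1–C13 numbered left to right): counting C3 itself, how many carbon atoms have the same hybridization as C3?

6

C3 is sp2 (one π bond).
C1: sp2 ✓
C2: sp
C3: sp2 ✓
C4: sp
C5: sp
C6: sp
C7: sp
C8: sp2 ✓
C9: sp
C10: sp2 ✓
C11: sp3
C12: sp2 ✓
C13: sp2 ✓
6 carbons are sp2.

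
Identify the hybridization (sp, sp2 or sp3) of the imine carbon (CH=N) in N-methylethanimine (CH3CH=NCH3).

The imine carbon (CH=N) carries 3 σ bonds, plus one π bond, giving a steric number of 3, so it is sp2.

sp²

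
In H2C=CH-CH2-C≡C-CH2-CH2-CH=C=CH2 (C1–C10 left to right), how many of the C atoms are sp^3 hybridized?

C1: sp2
C2: sp2
C3: sp3 ✓
C4: sp
C5: sp
C6: sp3 ✓
C7: sp3 ✓
C8: sp2
C9: sp
C10: sp2
C3, C6, C7 → 3 sp3 carbons.

3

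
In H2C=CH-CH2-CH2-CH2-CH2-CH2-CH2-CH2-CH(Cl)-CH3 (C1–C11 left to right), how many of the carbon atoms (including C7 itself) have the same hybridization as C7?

C7 is sp3 (only σ bonds).
C1: sp2
C2: sp2
C3: sp3 ✓
C4: sp3 ✓
C5: sp3 ✓
C6: sp3 ✓
C7: sp3 ✓
C8: sp3 ✓
C9: sp3 ✓
C10: sp3 ✓
C11: sp3 ✓
9 carbons are sp3.

9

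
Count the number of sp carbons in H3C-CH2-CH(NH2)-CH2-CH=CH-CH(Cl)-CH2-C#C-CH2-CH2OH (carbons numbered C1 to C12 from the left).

C1: sp3
C2: sp3
C3: sp3
C4: sp3
C5: sp2
C6: sp2
C7: sp3
C8: sp3
C9: sp ✓
C10: sp ✓
C11: sp3
C12: sp3
C9, C10 → 2 sp carbons.

2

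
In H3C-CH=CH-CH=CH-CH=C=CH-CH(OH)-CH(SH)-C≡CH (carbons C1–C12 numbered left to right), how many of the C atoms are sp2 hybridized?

6

C1: sp3
C2: sp2 ✓
C3: sp2 ✓
C4: sp2 ✓
C5: sp2 ✓
C6: sp2 ✓
C7: sp
C8: sp2 ✓
C9: sp3
C10: sp3
C11: sp
C12: sp
C2, C3, C4, C5, C6, C8 → 6 sp2 carbons.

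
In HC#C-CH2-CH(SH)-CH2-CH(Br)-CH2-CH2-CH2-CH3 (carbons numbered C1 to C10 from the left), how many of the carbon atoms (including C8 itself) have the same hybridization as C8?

C8 is sp3 (only σ bonds).
C1: sp
C2: sp
C3: sp3 ✓
C4: sp3 ✓
C5: sp3 ✓
C6: sp3 ✓
C7: sp3 ✓
C8: sp3 ✓
C9: sp3 ✓
C10: sp3 ✓
8 carbons are sp3.

8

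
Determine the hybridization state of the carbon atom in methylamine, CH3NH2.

sp3

The carbon atom has 4 σ bonds: steric number 4 → sp3.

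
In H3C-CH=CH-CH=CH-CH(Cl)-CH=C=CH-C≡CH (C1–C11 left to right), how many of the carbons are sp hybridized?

3

C1: sp3
C2: sp2
C3: sp2
C4: sp2
C5: sp2
C6: sp3
C7: sp2
C8: sp ✓
C9: sp2
C10: sp ✓
C11: sp ✓
C8, C10, C11 → 3 sp carbons.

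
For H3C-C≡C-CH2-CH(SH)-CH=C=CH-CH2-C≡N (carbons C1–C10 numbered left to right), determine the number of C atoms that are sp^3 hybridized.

4

C1: sp3 ✓
C2: sp
C3: sp
C4: sp3 ✓
C5: sp3 ✓
C6: sp2
C7: sp
C8: sp2
C9: sp3 ✓
C10: sp
C1, C4, C5, C9 → 4 sp3 carbons.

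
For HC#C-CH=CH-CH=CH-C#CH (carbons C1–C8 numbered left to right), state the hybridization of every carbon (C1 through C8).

C1 sp, C2 sp, C3 sp2, C4 sp2, C5 sp2, C6 sp2, C7 sp, C8 sp

C1 carries 2 σ bonds, plus two π bonds, giving a steric number of 2, so it is sp.
C2 (2 σ bonds, plus two π bonds) has steric number 2: sp.
C3 carries 3 σ bonds, plus one π bond, giving a steric number of 3, so it is sp2.
C4: 3 σ bonds, plus one π bond; 3 regions of electron density → sp2.
C5: 3 σ bonds, plus one π bond; 3 regions of electron density → sp2.
C6 has 3 σ bonds, plus one π bond: steric number 3 → sp2.
C7 — 2 σ bonds, plus two π bonds. Steric number 2, so sp.
C8 carries 2 σ bonds, plus two π bonds, giving a steric number of 2, so it is sp.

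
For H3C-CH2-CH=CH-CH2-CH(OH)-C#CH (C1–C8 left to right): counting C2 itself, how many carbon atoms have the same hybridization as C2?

C2 is sp3 (only σ bonds).
C1: sp3 ✓
C2: sp3 ✓
C3: sp2
C4: sp2
C5: sp3 ✓
C6: sp3 ✓
C7: sp
C8: sp
4 carbons are sp3.

4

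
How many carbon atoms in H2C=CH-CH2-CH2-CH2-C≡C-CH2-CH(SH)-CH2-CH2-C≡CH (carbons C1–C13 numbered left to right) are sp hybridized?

4

C1: sp2
C2: sp2
C3: sp3
C4: sp3
C5: sp3
C6: sp ✓
C7: sp ✓
C8: sp3
C9: sp3
C10: sp3
C11: sp3
C12: sp ✓
C13: sp ✓
C6, C7, C12, C13 → 4 sp carbons.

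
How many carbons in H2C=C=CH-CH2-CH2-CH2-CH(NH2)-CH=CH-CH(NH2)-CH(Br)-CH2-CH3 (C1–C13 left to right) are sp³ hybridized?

8

C1: sp2
C2: sp
C3: sp2
C4: sp3 ✓
C5: sp3 ✓
C6: sp3 ✓
C7: sp3 ✓
C8: sp2
C9: sp2
C10: sp3 ✓
C11: sp3 ✓
C12: sp3 ✓
C13: sp3 ✓
C4, C5, C6, C7, C10, C11, C12, C13 → 8 sp3 carbons.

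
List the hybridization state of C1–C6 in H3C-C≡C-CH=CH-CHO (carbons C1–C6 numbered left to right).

C1: 4 σ bonds; 4 regions of electron density → sp3.
C2: 2 σ bonds, plus two π bonds — 2 electron domains, sp.
C3 (2 σ bonds, plus two π bonds) has steric number 2: sp.
C4 is sp2: 3 σ bonds, plus one π bond, 3 electron-density regions.
C5 carries 3 σ bonds, plus one π bond, giving a steric number of 3, so it is sp2.
C6 — 3 σ bonds, plus one π bond. Steric number 3, so sp2.

C1 sp3, C2 sp, C3 sp, C4 sp2, C5 sp2, C6 sp2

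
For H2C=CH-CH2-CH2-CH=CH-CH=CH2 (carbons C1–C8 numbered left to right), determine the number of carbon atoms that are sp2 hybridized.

C1: sp2 ✓
C2: sp2 ✓
C3: sp3
C4: sp3
C5: sp2 ✓
C6: sp2 ✓
C7: sp2 ✓
C8: sp2 ✓
C1, C2, C5, C6, C7, C8 → 6 sp2 carbons.

6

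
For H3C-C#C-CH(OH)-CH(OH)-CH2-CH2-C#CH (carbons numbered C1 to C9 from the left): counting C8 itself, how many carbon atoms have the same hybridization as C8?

C8 is sp (two π bonds).
C1: sp3
C2: sp ✓
C3: sp ✓
C4: sp3
C5: sp3
C6: sp3
C7: sp3
C8: sp ✓
C9: sp ✓
4 carbons are sp.

4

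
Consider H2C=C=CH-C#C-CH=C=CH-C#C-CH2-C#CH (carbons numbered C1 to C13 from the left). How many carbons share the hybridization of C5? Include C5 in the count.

C5 is sp (two π bonds).
C1: sp2
C2: sp ✓
C3: sp2
C4: sp ✓
C5: sp ✓
C6: sp2
C7: sp ✓
C8: sp2
C9: sp ✓
C10: sp ✓
C11: sp3
C12: sp ✓
C13: sp ✓
8 carbons are sp.

8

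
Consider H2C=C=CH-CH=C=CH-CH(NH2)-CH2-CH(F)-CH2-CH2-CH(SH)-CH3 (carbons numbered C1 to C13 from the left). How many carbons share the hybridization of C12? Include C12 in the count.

7

C12 is sp3 (only σ bonds).
C1: sp2
C2: sp
C3: sp2
C4: sp2
C5: sp
C6: sp2
C7: sp3 ✓
C8: sp3 ✓
C9: sp3 ✓
C10: sp3 ✓
C11: sp3 ✓
C12: sp3 ✓
C13: sp3 ✓
7 carbons are sp3.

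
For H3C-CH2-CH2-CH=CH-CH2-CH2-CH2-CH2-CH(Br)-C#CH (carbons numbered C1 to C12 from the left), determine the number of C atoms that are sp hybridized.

2

C1: sp3
C2: sp3
C3: sp3
C4: sp2
C5: sp2
C6: sp3
C7: sp3
C8: sp3
C9: sp3
C10: sp3
C11: sp ✓
C12: sp ✓
C11, C12 → 2 sp carbons.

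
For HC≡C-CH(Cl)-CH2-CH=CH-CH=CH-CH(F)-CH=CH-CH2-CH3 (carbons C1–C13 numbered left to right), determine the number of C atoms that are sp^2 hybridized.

6

C1: sp
C2: sp
C3: sp3
C4: sp3
C5: sp2 ✓
C6: sp2 ✓
C7: sp2 ✓
C8: sp2 ✓
C9: sp3
C10: sp2 ✓
C11: sp2 ✓
C12: sp3
C13: sp3
C5, C6, C7, C8, C10, C11 → 6 sp2 carbons.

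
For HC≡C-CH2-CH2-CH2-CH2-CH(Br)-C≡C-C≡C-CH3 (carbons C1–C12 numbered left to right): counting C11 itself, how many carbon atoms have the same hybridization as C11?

6

C11 is sp (two π bonds).
C1: sp ✓
C2: sp ✓
C3: sp3
C4: sp3
C5: sp3
C6: sp3
C7: sp3
C8: sp ✓
C9: sp ✓
C10: sp ✓
C11: sp ✓
C12: sp3
6 carbons are sp.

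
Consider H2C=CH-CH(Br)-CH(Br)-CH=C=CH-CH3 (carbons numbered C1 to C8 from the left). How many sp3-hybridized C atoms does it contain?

3

C1: sp2
C2: sp2
C3: sp3 ✓
C4: sp3 ✓
C5: sp2
C6: sp
C7: sp2
C8: sp3 ✓
C3, C4, C8 → 3 sp3 carbons.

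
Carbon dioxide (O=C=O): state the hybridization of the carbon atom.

Two σ bonds, two π bonds → steric number 2 → sp.

sp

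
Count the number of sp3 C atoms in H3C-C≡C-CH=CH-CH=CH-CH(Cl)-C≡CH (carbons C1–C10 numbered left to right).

C1: sp3 ✓
C2: sp
C3: sp
C4: sp2
C5: sp2
C6: sp2
C7: sp2
C8: sp3 ✓
C9: sp
C10: sp
C1, C8 → 2 sp3 carbons.

2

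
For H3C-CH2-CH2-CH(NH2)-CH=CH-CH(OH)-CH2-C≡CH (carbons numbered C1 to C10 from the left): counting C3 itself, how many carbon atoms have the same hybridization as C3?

6

C3 is sp3 (only σ bonds).
C1: sp3 ✓
C2: sp3 ✓
C3: sp3 ✓
C4: sp3 ✓
C5: sp2
C6: sp2
C7: sp3 ✓
C8: sp3 ✓
C9: sp
C10: sp
6 carbons are sp3.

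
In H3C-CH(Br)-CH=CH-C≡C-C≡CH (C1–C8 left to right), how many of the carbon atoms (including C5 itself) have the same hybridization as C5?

4

C5 is sp (two π bonds).
C1: sp3
C2: sp3
C3: sp2
C4: sp2
C5: sp ✓
C6: sp ✓
C7: sp ✓
C8: sp ✓
4 carbons are sp.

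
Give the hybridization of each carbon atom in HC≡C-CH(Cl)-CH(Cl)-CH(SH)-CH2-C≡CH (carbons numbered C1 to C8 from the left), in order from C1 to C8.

C1 carries 2 σ bonds, plus two π bonds, giving a steric number of 2, so it is sp.
C2 (2 σ bonds, plus two π bonds) has steric number 2: sp.
C3 carries 4 σ bonds, giving a steric number of 4, so it is sp3.
C4 (4 σ bonds) has steric number 4: sp3.
C5 carries 4 σ bonds, giving a steric number of 4, so it is sp3.
C6 carries 4 σ bonds, giving a steric number of 4, so it is sp3.
C7: 2 σ bonds, plus two π bonds; 2 regions of electron density → sp.
C8 is sp: 2 σ bonds, plus two π bonds, 2 electron-density regions.

C1 sp, C2 sp, C3 sp3, C4 sp3, C5 sp3, C6 sp3, C7 sp, C8 sp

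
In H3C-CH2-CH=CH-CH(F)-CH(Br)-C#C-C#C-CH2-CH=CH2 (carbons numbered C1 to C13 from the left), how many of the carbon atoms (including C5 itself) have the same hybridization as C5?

5

C5 is sp3 (only σ bonds).
C1: sp3 ✓
C2: sp3 ✓
C3: sp2
C4: sp2
C5: sp3 ✓
C6: sp3 ✓
C7: sp
C8: sp
C9: sp
C10: sp
C11: sp3 ✓
C12: sp2
C13: sp2
5 carbons are sp3.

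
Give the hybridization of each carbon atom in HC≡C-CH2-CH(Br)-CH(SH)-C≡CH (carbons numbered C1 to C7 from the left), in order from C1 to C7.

C1 sp, C2 sp, C3 sp3, C4 sp3, C5 sp3, C6 sp, C7 sp

C1 (2 σ bonds, plus two π bonds) has steric number 2: sp.
C2: 2 σ bonds, plus two π bonds — 2 electron domains, sp.
C3: 4 σ bonds; 4 regions of electron density → sp3.
C4 is sp3: 4 σ bonds, 4 electron-density regions.
C5 — 4 σ bonds. Steric number 4, so sp3.
C6: 2 σ bonds, plus two π bonds — 2 electron domains, sp.
C7 carries 2 σ bonds, plus two π bonds, giving a steric number of 2, so it is sp.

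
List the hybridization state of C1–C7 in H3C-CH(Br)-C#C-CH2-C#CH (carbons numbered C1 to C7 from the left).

C1 carries 4 σ bonds, giving a steric number of 4, so it is sp3.
C2 has 4 σ bonds: steric number 4 → sp3.
C3: 2 σ bonds, plus two π bonds — 2 electron domains, sp.
C4: 2 σ bonds, plus two π bonds; 2 regions of electron density → sp.
C5 — 4 σ bonds. Steric number 4, so sp3.
C6 carries 2 σ bonds, plus two π bonds, giving a steric number of 2, so it is sp.
C7: 2 σ bonds, plus two π bonds; 2 regions of electron density → sp.

C1 sp3, C2 sp3, C3 sp, C4 sp, C5 sp3, C6 sp, C7 sp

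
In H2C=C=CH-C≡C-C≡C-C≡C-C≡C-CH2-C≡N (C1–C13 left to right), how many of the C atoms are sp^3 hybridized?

1

C1: sp2
C2: sp
C3: sp2
C4: sp
C5: sp
C6: sp
C7: sp
C8: sp
C9: sp
C10: sp
C11: sp
C12: sp3 ✓
C13: sp
C12 → 1 sp3 carbon.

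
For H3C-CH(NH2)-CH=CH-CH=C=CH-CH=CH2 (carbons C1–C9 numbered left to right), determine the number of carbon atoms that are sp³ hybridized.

C1: sp3 ✓
C2: sp3 ✓
C3: sp2
C4: sp2
C5: sp2
C6: sp
C7: sp2
C8: sp2
C9: sp2
C1, C2 → 2 sp3 carbons.

2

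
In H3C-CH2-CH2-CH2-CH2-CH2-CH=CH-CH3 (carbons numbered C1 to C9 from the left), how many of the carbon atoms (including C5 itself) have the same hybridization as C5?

7

C5 is sp3 (only σ bonds).
C1: sp3 ✓
C2: sp3 ✓
C3: sp3 ✓
C4: sp3 ✓
C5: sp3 ✓
C6: sp3 ✓
C7: sp2
C8: sp2
C9: sp3 ✓
7 carbons are sp3.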